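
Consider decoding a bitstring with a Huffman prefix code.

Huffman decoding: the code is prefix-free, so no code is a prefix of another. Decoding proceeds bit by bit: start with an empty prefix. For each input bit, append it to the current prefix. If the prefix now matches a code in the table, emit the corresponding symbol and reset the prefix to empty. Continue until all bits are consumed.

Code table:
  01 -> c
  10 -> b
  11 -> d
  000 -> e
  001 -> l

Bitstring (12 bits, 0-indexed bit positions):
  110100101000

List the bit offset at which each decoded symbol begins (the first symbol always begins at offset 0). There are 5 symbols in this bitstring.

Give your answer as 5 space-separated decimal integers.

Answer: 0 2 4 7 9

Derivation:
Bit 0: prefix='1' (no match yet)
Bit 1: prefix='11' -> emit 'd', reset
Bit 2: prefix='0' (no match yet)
Bit 3: prefix='01' -> emit 'c', reset
Bit 4: prefix='0' (no match yet)
Bit 5: prefix='00' (no match yet)
Bit 6: prefix='001' -> emit 'l', reset
Bit 7: prefix='0' (no match yet)
Bit 8: prefix='01' -> emit 'c', reset
Bit 9: prefix='0' (no match yet)
Bit 10: prefix='00' (no match yet)
Bit 11: prefix='000' -> emit 'e', reset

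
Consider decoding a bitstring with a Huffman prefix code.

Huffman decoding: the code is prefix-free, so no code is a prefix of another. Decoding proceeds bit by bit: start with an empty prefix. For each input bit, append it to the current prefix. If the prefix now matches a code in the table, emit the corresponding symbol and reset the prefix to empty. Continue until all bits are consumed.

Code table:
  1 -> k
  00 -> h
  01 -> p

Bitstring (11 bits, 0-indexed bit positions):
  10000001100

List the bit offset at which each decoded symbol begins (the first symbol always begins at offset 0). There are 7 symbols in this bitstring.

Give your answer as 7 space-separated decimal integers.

Answer: 0 1 3 5 7 8 9

Derivation:
Bit 0: prefix='1' -> emit 'k', reset
Bit 1: prefix='0' (no match yet)
Bit 2: prefix='00' -> emit 'h', reset
Bit 3: prefix='0' (no match yet)
Bit 4: prefix='00' -> emit 'h', reset
Bit 5: prefix='0' (no match yet)
Bit 6: prefix='00' -> emit 'h', reset
Bit 7: prefix='1' -> emit 'k', reset
Bit 8: prefix='1' -> emit 'k', reset
Bit 9: prefix='0' (no match yet)
Bit 10: prefix='00' -> emit 'h', reset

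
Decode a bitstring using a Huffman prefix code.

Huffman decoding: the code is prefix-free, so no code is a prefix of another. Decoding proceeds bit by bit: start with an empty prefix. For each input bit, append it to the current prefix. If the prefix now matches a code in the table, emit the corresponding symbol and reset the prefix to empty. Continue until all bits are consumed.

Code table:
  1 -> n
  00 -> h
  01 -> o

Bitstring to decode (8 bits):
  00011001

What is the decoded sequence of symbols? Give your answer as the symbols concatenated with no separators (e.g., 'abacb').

Bit 0: prefix='0' (no match yet)
Bit 1: prefix='00' -> emit 'h', reset
Bit 2: prefix='0' (no match yet)
Bit 3: prefix='01' -> emit 'o', reset
Bit 4: prefix='1' -> emit 'n', reset
Bit 5: prefix='0' (no match yet)
Bit 6: prefix='00' -> emit 'h', reset
Bit 7: prefix='1' -> emit 'n', reset

Answer: honhn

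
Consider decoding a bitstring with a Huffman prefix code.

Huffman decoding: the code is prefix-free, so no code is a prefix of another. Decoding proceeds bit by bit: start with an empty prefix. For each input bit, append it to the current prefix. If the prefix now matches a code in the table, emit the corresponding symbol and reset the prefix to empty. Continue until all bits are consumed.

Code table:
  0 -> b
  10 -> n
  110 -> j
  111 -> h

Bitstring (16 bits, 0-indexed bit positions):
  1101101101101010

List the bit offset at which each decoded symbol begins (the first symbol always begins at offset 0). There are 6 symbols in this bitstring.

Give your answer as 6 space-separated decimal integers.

Bit 0: prefix='1' (no match yet)
Bit 1: prefix='11' (no match yet)
Bit 2: prefix='110' -> emit 'j', reset
Bit 3: prefix='1' (no match yet)
Bit 4: prefix='11' (no match yet)
Bit 5: prefix='110' -> emit 'j', reset
Bit 6: prefix='1' (no match yet)
Bit 7: prefix='11' (no match yet)
Bit 8: prefix='110' -> emit 'j', reset
Bit 9: prefix='1' (no match yet)
Bit 10: prefix='11' (no match yet)
Bit 11: prefix='110' -> emit 'j', reset
Bit 12: prefix='1' (no match yet)
Bit 13: prefix='10' -> emit 'n', reset
Bit 14: prefix='1' (no match yet)
Bit 15: prefix='10' -> emit 'n', reset

Answer: 0 3 6 9 12 14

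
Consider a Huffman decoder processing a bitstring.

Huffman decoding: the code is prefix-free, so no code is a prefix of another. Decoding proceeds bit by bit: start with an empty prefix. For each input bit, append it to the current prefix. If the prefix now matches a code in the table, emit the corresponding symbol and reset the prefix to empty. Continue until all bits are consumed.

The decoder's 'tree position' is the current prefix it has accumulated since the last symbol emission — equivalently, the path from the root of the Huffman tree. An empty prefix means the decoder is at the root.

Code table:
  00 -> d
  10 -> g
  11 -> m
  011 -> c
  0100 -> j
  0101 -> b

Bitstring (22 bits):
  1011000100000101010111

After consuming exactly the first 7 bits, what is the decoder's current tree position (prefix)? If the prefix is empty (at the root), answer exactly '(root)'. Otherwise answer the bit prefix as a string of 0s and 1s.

Answer: 0

Derivation:
Bit 0: prefix='1' (no match yet)
Bit 1: prefix='10' -> emit 'g', reset
Bit 2: prefix='1' (no match yet)
Bit 3: prefix='11' -> emit 'm', reset
Bit 4: prefix='0' (no match yet)
Bit 5: prefix='00' -> emit 'd', reset
Bit 6: prefix='0' (no match yet)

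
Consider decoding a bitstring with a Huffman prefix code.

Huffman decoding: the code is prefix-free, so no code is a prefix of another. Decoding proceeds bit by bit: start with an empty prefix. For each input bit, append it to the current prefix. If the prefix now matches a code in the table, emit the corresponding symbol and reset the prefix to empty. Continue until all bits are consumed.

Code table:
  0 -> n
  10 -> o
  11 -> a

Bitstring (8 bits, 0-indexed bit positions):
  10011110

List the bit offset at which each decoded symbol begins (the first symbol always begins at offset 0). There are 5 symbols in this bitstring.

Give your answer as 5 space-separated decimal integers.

Bit 0: prefix='1' (no match yet)
Bit 1: prefix='10' -> emit 'o', reset
Bit 2: prefix='0' -> emit 'n', reset
Bit 3: prefix='1' (no match yet)
Bit 4: prefix='11' -> emit 'a', reset
Bit 5: prefix='1' (no match yet)
Bit 6: prefix='11' -> emit 'a', reset
Bit 7: prefix='0' -> emit 'n', reset

Answer: 0 2 3 5 7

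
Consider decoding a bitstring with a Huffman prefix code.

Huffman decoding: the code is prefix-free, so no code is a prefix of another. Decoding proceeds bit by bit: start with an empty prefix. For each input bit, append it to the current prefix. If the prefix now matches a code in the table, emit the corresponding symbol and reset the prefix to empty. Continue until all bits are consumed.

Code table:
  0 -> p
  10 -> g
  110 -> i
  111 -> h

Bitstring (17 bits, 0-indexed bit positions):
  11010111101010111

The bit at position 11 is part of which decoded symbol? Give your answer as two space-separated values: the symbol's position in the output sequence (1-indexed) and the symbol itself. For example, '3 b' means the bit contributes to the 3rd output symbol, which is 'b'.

Answer: 5 g

Derivation:
Bit 0: prefix='1' (no match yet)
Bit 1: prefix='11' (no match yet)
Bit 2: prefix='110' -> emit 'i', reset
Bit 3: prefix='1' (no match yet)
Bit 4: prefix='10' -> emit 'g', reset
Bit 5: prefix='1' (no match yet)
Bit 6: prefix='11' (no match yet)
Bit 7: prefix='111' -> emit 'h', reset
Bit 8: prefix='1' (no match yet)
Bit 9: prefix='10' -> emit 'g', reset
Bit 10: prefix='1' (no match yet)
Bit 11: prefix='10' -> emit 'g', reset
Bit 12: prefix='1' (no match yet)
Bit 13: prefix='10' -> emit 'g', reset
Bit 14: prefix='1' (no match yet)
Bit 15: prefix='11' (no match yet)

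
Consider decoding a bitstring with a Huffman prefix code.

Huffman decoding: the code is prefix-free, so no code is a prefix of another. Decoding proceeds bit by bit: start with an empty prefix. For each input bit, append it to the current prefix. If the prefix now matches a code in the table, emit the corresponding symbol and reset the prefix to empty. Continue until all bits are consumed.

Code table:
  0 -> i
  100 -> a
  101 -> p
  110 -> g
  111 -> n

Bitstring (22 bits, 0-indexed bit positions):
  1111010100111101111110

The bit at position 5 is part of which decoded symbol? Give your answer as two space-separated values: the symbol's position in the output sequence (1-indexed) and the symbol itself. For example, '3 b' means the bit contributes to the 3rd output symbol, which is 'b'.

Answer: 2 p

Derivation:
Bit 0: prefix='1' (no match yet)
Bit 1: prefix='11' (no match yet)
Bit 2: prefix='111' -> emit 'n', reset
Bit 3: prefix='1' (no match yet)
Bit 4: prefix='10' (no match yet)
Bit 5: prefix='101' -> emit 'p', reset
Bit 6: prefix='0' -> emit 'i', reset
Bit 7: prefix='1' (no match yet)
Bit 8: prefix='10' (no match yet)
Bit 9: prefix='100' -> emit 'a', reset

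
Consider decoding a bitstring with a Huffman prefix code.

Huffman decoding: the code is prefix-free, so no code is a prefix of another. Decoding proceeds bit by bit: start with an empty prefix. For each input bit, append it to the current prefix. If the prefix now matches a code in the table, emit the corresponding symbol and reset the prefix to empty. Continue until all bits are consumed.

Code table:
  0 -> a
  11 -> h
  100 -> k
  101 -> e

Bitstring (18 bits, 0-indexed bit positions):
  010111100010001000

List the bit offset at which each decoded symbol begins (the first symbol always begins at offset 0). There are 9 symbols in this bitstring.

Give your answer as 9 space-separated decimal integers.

Bit 0: prefix='0' -> emit 'a', reset
Bit 1: prefix='1' (no match yet)
Bit 2: prefix='10' (no match yet)
Bit 3: prefix='101' -> emit 'e', reset
Bit 4: prefix='1' (no match yet)
Bit 5: prefix='11' -> emit 'h', reset
Bit 6: prefix='1' (no match yet)
Bit 7: prefix='10' (no match yet)
Bit 8: prefix='100' -> emit 'k', reset
Bit 9: prefix='0' -> emit 'a', reset
Bit 10: prefix='1' (no match yet)
Bit 11: prefix='10' (no match yet)
Bit 12: prefix='100' -> emit 'k', reset
Bit 13: prefix='0' -> emit 'a', reset
Bit 14: prefix='1' (no match yet)
Bit 15: prefix='10' (no match yet)
Bit 16: prefix='100' -> emit 'k', reset
Bit 17: prefix='0' -> emit 'a', reset

Answer: 0 1 4 6 9 10 13 14 17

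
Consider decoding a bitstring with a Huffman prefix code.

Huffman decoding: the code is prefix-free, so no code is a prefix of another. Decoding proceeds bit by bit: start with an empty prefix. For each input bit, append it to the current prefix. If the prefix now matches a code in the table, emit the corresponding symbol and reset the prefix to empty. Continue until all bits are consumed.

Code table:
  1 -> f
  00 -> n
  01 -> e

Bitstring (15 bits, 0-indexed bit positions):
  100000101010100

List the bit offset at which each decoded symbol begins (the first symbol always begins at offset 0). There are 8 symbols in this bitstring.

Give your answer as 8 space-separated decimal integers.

Bit 0: prefix='1' -> emit 'f', reset
Bit 1: prefix='0' (no match yet)
Bit 2: prefix='00' -> emit 'n', reset
Bit 3: prefix='0' (no match yet)
Bit 4: prefix='00' -> emit 'n', reset
Bit 5: prefix='0' (no match yet)
Bit 6: prefix='01' -> emit 'e', reset
Bit 7: prefix='0' (no match yet)
Bit 8: prefix='01' -> emit 'e', reset
Bit 9: prefix='0' (no match yet)
Bit 10: prefix='01' -> emit 'e', reset
Bit 11: prefix='0' (no match yet)
Bit 12: prefix='01' -> emit 'e', reset
Bit 13: prefix='0' (no match yet)
Bit 14: prefix='00' -> emit 'n', reset

Answer: 0 1 3 5 7 9 11 13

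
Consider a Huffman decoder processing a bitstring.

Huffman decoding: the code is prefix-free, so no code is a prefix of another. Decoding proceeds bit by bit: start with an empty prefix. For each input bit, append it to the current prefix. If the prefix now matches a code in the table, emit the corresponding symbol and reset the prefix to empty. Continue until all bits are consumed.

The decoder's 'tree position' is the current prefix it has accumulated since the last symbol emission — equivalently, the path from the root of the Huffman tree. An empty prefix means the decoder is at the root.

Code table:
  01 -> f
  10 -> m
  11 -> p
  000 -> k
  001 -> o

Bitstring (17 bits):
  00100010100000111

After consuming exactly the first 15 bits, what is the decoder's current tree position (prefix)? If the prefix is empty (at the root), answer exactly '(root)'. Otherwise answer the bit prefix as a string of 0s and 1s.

Bit 0: prefix='0' (no match yet)
Bit 1: prefix='00' (no match yet)
Bit 2: prefix='001' -> emit 'o', reset
Bit 3: prefix='0' (no match yet)
Bit 4: prefix='00' (no match yet)
Bit 5: prefix='000' -> emit 'k', reset
Bit 6: prefix='1' (no match yet)
Bit 7: prefix='10' -> emit 'm', reset
Bit 8: prefix='1' (no match yet)
Bit 9: prefix='10' -> emit 'm', reset
Bit 10: prefix='0' (no match yet)
Bit 11: prefix='00' (no match yet)
Bit 12: prefix='000' -> emit 'k', reset
Bit 13: prefix='0' (no match yet)
Bit 14: prefix='01' -> emit 'f', reset

Answer: (root)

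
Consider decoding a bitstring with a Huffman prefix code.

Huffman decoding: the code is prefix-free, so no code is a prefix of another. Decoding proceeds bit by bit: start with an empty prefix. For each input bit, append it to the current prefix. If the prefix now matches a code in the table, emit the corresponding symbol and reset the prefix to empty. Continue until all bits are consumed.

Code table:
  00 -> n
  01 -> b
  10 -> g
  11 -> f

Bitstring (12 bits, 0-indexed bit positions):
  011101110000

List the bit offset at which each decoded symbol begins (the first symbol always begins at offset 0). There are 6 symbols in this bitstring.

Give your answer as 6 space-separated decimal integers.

Answer: 0 2 4 6 8 10

Derivation:
Bit 0: prefix='0' (no match yet)
Bit 1: prefix='01' -> emit 'b', reset
Bit 2: prefix='1' (no match yet)
Bit 3: prefix='11' -> emit 'f', reset
Bit 4: prefix='0' (no match yet)
Bit 5: prefix='01' -> emit 'b', reset
Bit 6: prefix='1' (no match yet)
Bit 7: prefix='11' -> emit 'f', reset
Bit 8: prefix='0' (no match yet)
Bit 9: prefix='00' -> emit 'n', reset
Bit 10: prefix='0' (no match yet)
Bit 11: prefix='00' -> emit 'n', reset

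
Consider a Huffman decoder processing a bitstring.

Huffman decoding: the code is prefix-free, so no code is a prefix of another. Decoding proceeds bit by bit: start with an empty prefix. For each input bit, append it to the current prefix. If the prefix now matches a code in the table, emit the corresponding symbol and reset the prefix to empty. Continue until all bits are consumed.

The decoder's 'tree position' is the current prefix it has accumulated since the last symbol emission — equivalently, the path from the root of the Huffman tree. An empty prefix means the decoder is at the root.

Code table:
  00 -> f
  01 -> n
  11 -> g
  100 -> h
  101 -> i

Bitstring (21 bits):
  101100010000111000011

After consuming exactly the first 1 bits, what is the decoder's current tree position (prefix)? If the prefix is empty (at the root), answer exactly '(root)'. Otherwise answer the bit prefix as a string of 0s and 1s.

Bit 0: prefix='1' (no match yet)

Answer: 1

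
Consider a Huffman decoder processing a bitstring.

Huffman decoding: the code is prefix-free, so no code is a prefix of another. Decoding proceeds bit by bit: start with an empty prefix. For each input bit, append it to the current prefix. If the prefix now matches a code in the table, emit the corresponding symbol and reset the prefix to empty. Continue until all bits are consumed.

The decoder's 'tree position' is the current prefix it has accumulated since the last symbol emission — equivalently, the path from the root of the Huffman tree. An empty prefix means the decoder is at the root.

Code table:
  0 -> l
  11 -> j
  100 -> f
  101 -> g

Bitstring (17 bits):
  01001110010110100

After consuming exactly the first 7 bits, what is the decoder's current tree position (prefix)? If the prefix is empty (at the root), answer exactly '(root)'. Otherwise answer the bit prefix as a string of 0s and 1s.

Answer: 1

Derivation:
Bit 0: prefix='0' -> emit 'l', reset
Bit 1: prefix='1' (no match yet)
Bit 2: prefix='10' (no match yet)
Bit 3: prefix='100' -> emit 'f', reset
Bit 4: prefix='1' (no match yet)
Bit 5: prefix='11' -> emit 'j', reset
Bit 6: prefix='1' (no match yet)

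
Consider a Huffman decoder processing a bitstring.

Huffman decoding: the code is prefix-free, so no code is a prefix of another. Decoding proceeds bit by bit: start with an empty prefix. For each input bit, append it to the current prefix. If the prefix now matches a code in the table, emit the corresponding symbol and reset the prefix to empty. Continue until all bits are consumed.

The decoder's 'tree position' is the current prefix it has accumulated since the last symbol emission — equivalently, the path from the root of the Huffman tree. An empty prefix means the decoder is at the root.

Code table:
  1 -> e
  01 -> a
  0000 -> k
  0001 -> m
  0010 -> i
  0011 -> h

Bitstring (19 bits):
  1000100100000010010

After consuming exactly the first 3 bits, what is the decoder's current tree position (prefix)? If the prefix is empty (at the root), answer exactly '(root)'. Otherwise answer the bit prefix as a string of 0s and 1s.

Bit 0: prefix='1' -> emit 'e', reset
Bit 1: prefix='0' (no match yet)
Bit 2: prefix='00' (no match yet)

Answer: 00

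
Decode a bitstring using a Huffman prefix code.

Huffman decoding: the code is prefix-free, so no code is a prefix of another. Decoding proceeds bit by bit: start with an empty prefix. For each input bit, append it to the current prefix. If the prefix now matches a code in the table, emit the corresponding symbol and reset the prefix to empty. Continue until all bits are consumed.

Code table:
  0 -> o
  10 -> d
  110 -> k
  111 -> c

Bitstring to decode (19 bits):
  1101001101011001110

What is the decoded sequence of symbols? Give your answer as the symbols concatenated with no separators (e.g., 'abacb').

Bit 0: prefix='1' (no match yet)
Bit 1: prefix='11' (no match yet)
Bit 2: prefix='110' -> emit 'k', reset
Bit 3: prefix='1' (no match yet)
Bit 4: prefix='10' -> emit 'd', reset
Bit 5: prefix='0' -> emit 'o', reset
Bit 6: prefix='1' (no match yet)
Bit 7: prefix='11' (no match yet)
Bit 8: prefix='110' -> emit 'k', reset
Bit 9: prefix='1' (no match yet)
Bit 10: prefix='10' -> emit 'd', reset
Bit 11: prefix='1' (no match yet)
Bit 12: prefix='11' (no match yet)
Bit 13: prefix='110' -> emit 'k', reset
Bit 14: prefix='0' -> emit 'o', reset
Bit 15: prefix='1' (no match yet)
Bit 16: prefix='11' (no match yet)
Bit 17: prefix='111' -> emit 'c', reset
Bit 18: prefix='0' -> emit 'o', reset

Answer: kdokdkoco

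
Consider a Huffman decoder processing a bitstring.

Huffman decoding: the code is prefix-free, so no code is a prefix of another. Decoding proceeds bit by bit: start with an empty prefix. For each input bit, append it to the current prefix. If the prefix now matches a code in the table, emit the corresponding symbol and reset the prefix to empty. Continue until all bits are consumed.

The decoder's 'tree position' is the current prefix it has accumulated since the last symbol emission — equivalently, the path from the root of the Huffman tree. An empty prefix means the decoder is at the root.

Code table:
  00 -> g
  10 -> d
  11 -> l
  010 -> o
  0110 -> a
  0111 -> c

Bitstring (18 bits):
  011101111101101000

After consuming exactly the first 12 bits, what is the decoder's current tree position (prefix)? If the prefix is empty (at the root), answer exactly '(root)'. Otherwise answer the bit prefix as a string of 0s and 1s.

Answer: 01

Derivation:
Bit 0: prefix='0' (no match yet)
Bit 1: prefix='01' (no match yet)
Bit 2: prefix='011' (no match yet)
Bit 3: prefix='0111' -> emit 'c', reset
Bit 4: prefix='0' (no match yet)
Bit 5: prefix='01' (no match yet)
Bit 6: prefix='011' (no match yet)
Bit 7: prefix='0111' -> emit 'c', reset
Bit 8: prefix='1' (no match yet)
Bit 9: prefix='11' -> emit 'l', reset
Bit 10: prefix='0' (no match yet)
Bit 11: prefix='01' (no match yet)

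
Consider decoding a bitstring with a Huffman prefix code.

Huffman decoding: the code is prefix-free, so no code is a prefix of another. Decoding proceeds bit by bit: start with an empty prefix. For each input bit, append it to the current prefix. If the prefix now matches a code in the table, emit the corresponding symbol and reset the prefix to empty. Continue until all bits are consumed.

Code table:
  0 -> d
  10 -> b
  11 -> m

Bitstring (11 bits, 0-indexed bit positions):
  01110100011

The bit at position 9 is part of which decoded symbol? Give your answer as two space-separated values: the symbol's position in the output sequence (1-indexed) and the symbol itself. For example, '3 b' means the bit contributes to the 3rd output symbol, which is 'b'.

Answer: 7 m

Derivation:
Bit 0: prefix='0' -> emit 'd', reset
Bit 1: prefix='1' (no match yet)
Bit 2: prefix='11' -> emit 'm', reset
Bit 3: prefix='1' (no match yet)
Bit 4: prefix='10' -> emit 'b', reset
Bit 5: prefix='1' (no match yet)
Bit 6: prefix='10' -> emit 'b', reset
Bit 7: prefix='0' -> emit 'd', reset
Bit 8: prefix='0' -> emit 'd', reset
Bit 9: prefix='1' (no match yet)
Bit 10: prefix='11' -> emit 'm', reset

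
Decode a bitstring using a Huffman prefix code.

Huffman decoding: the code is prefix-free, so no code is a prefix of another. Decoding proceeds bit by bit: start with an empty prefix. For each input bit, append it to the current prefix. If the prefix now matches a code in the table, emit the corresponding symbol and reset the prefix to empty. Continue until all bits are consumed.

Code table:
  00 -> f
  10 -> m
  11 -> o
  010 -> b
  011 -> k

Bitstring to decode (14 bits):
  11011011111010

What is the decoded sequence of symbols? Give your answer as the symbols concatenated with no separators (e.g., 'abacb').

Bit 0: prefix='1' (no match yet)
Bit 1: prefix='11' -> emit 'o', reset
Bit 2: prefix='0' (no match yet)
Bit 3: prefix='01' (no match yet)
Bit 4: prefix='011' -> emit 'k', reset
Bit 5: prefix='0' (no match yet)
Bit 6: prefix='01' (no match yet)
Bit 7: prefix='011' -> emit 'k', reset
Bit 8: prefix='1' (no match yet)
Bit 9: prefix='11' -> emit 'o', reset
Bit 10: prefix='1' (no match yet)
Bit 11: prefix='10' -> emit 'm', reset
Bit 12: prefix='1' (no match yet)
Bit 13: prefix='10' -> emit 'm', reset

Answer: okkomm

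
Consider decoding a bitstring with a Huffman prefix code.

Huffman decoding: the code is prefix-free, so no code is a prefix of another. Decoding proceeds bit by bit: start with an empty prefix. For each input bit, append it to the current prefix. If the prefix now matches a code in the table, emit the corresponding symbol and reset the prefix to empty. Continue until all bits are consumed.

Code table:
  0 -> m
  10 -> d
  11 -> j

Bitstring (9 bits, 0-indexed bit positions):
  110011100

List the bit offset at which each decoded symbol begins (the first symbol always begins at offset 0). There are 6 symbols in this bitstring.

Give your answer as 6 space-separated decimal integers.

Answer: 0 2 3 4 6 8

Derivation:
Bit 0: prefix='1' (no match yet)
Bit 1: prefix='11' -> emit 'j', reset
Bit 2: prefix='0' -> emit 'm', reset
Bit 3: prefix='0' -> emit 'm', reset
Bit 4: prefix='1' (no match yet)
Bit 5: prefix='11' -> emit 'j', reset
Bit 6: prefix='1' (no match yet)
Bit 7: prefix='10' -> emit 'd', reset
Bit 8: prefix='0' -> emit 'm', reset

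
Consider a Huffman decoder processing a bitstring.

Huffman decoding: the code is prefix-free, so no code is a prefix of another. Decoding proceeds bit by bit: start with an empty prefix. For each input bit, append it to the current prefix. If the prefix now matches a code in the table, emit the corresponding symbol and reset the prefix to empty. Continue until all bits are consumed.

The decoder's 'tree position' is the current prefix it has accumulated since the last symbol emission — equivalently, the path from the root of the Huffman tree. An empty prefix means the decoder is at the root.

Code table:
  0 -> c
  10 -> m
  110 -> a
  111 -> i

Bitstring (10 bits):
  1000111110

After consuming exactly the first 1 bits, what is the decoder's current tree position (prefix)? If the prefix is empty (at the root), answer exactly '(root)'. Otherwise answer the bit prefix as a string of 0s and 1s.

Bit 0: prefix='1' (no match yet)

Answer: 1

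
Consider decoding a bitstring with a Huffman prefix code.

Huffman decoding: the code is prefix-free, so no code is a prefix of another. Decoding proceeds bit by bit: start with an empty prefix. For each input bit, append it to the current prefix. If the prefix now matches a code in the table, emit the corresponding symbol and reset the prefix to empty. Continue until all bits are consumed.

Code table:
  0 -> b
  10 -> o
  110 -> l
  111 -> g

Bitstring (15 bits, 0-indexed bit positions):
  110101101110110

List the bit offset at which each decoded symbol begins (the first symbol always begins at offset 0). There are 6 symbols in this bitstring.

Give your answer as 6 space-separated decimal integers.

Bit 0: prefix='1' (no match yet)
Bit 1: prefix='11' (no match yet)
Bit 2: prefix='110' -> emit 'l', reset
Bit 3: prefix='1' (no match yet)
Bit 4: prefix='10' -> emit 'o', reset
Bit 5: prefix='1' (no match yet)
Bit 6: prefix='11' (no match yet)
Bit 7: prefix='110' -> emit 'l', reset
Bit 8: prefix='1' (no match yet)
Bit 9: prefix='11' (no match yet)
Bit 10: prefix='111' -> emit 'g', reset
Bit 11: prefix='0' -> emit 'b', reset
Bit 12: prefix='1' (no match yet)
Bit 13: prefix='11' (no match yet)
Bit 14: prefix='110' -> emit 'l', reset

Answer: 0 3 5 8 11 12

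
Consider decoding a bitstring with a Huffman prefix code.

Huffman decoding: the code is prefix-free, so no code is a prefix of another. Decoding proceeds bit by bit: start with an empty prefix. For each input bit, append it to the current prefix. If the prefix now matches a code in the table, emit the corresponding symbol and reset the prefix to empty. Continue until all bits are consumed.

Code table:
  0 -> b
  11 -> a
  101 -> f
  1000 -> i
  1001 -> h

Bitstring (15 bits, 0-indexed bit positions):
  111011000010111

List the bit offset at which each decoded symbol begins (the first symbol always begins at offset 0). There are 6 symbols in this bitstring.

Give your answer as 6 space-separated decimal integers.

Bit 0: prefix='1' (no match yet)
Bit 1: prefix='11' -> emit 'a', reset
Bit 2: prefix='1' (no match yet)
Bit 3: prefix='10' (no match yet)
Bit 4: prefix='101' -> emit 'f', reset
Bit 5: prefix='1' (no match yet)
Bit 6: prefix='10' (no match yet)
Bit 7: prefix='100' (no match yet)
Bit 8: prefix='1000' -> emit 'i', reset
Bit 9: prefix='0' -> emit 'b', reset
Bit 10: prefix='1' (no match yet)
Bit 11: prefix='10' (no match yet)
Bit 12: prefix='101' -> emit 'f', reset
Bit 13: prefix='1' (no match yet)
Bit 14: prefix='11' -> emit 'a', reset

Answer: 0 2 5 9 10 13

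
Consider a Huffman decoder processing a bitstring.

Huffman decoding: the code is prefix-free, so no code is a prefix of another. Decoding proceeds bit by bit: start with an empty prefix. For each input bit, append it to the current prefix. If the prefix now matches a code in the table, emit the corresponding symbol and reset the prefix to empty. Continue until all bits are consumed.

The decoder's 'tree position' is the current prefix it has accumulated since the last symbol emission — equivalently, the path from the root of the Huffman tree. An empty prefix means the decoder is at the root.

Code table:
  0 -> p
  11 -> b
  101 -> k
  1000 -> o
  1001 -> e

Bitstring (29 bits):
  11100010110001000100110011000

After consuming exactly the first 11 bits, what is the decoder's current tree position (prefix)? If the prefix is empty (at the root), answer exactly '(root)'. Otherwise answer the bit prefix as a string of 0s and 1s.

Bit 0: prefix='1' (no match yet)
Bit 1: prefix='11' -> emit 'b', reset
Bit 2: prefix='1' (no match yet)
Bit 3: prefix='10' (no match yet)
Bit 4: prefix='100' (no match yet)
Bit 5: prefix='1000' -> emit 'o', reset
Bit 6: prefix='1' (no match yet)
Bit 7: prefix='10' (no match yet)
Bit 8: prefix='101' -> emit 'k', reset
Bit 9: prefix='1' (no match yet)
Bit 10: prefix='10' (no match yet)

Answer: 10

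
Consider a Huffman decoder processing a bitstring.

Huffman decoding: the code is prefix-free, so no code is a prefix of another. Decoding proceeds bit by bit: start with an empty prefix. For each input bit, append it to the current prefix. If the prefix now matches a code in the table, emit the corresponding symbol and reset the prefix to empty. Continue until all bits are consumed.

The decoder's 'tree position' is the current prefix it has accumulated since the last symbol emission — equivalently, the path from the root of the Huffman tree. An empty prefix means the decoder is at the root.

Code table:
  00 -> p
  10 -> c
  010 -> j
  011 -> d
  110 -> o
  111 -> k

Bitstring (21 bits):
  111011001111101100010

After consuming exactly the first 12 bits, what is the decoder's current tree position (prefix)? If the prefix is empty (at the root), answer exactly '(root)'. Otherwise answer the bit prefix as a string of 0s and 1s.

Bit 0: prefix='1' (no match yet)
Bit 1: prefix='11' (no match yet)
Bit 2: prefix='111' -> emit 'k', reset
Bit 3: prefix='0' (no match yet)
Bit 4: prefix='01' (no match yet)
Bit 5: prefix='011' -> emit 'd', reset
Bit 6: prefix='0' (no match yet)
Bit 7: prefix='00' -> emit 'p', reset
Bit 8: prefix='1' (no match yet)
Bit 9: prefix='11' (no match yet)
Bit 10: prefix='111' -> emit 'k', reset
Bit 11: prefix='1' (no match yet)

Answer: 1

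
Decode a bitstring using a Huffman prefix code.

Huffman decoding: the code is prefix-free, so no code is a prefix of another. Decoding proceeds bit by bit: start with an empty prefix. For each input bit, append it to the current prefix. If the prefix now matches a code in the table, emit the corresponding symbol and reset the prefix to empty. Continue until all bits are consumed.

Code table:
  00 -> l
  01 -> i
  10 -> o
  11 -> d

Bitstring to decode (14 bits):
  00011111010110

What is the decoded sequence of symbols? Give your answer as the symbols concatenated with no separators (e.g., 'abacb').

Bit 0: prefix='0' (no match yet)
Bit 1: prefix='00' -> emit 'l', reset
Bit 2: prefix='0' (no match yet)
Bit 3: prefix='01' -> emit 'i', reset
Bit 4: prefix='1' (no match yet)
Bit 5: prefix='11' -> emit 'd', reset
Bit 6: prefix='1' (no match yet)
Bit 7: prefix='11' -> emit 'd', reset
Bit 8: prefix='0' (no match yet)
Bit 9: prefix='01' -> emit 'i', reset
Bit 10: prefix='0' (no match yet)
Bit 11: prefix='01' -> emit 'i', reset
Bit 12: prefix='1' (no match yet)
Bit 13: prefix='10' -> emit 'o', reset

Answer: liddiio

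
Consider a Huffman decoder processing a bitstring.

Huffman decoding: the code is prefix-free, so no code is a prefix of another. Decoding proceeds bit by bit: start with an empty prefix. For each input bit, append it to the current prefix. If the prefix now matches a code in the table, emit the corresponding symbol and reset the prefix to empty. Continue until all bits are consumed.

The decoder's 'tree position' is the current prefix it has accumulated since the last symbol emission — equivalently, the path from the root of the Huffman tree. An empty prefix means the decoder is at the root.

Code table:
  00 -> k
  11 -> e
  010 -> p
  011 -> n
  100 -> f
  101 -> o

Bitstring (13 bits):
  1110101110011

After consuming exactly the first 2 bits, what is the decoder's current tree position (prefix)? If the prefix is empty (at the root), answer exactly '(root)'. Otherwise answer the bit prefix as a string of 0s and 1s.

Bit 0: prefix='1' (no match yet)
Bit 1: prefix='11' -> emit 'e', reset

Answer: (root)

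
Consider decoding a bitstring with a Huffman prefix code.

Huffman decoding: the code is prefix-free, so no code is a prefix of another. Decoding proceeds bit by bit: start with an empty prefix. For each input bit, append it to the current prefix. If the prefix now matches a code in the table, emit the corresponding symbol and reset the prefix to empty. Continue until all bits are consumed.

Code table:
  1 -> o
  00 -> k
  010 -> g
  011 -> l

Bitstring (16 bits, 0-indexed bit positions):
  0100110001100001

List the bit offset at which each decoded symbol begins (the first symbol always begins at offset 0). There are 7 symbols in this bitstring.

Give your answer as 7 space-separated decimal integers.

Answer: 0 3 6 8 11 13 15

Derivation:
Bit 0: prefix='0' (no match yet)
Bit 1: prefix='01' (no match yet)
Bit 2: prefix='010' -> emit 'g', reset
Bit 3: prefix='0' (no match yet)
Bit 4: prefix='01' (no match yet)
Bit 5: prefix='011' -> emit 'l', reset
Bit 6: prefix='0' (no match yet)
Bit 7: prefix='00' -> emit 'k', reset
Bit 8: prefix='0' (no match yet)
Bit 9: prefix='01' (no match yet)
Bit 10: prefix='011' -> emit 'l', reset
Bit 11: prefix='0' (no match yet)
Bit 12: prefix='00' -> emit 'k', reset
Bit 13: prefix='0' (no match yet)
Bit 14: prefix='00' -> emit 'k', reset
Bit 15: prefix='1' -> emit 'o', reset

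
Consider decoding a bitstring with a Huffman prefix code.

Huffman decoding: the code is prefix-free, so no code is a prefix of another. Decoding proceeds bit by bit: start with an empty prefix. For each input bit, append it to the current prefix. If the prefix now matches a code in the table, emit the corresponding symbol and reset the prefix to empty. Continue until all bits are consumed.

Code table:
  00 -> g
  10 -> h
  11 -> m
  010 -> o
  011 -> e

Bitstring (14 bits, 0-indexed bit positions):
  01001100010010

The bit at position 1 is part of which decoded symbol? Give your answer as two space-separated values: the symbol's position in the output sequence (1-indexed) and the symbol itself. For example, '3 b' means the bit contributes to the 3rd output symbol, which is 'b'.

Bit 0: prefix='0' (no match yet)
Bit 1: prefix='01' (no match yet)
Bit 2: prefix='010' -> emit 'o', reset
Bit 3: prefix='0' (no match yet)
Bit 4: prefix='01' (no match yet)
Bit 5: prefix='011' -> emit 'e', reset

Answer: 1 o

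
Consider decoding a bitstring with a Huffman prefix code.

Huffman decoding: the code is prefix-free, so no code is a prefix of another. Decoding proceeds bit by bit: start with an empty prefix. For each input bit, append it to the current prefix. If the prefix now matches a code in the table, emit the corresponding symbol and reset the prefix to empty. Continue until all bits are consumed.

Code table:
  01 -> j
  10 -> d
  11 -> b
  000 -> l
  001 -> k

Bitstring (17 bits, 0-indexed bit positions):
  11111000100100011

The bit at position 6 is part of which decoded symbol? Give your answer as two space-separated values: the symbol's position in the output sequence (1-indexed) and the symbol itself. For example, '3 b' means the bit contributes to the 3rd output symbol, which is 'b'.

Answer: 4 k

Derivation:
Bit 0: prefix='1' (no match yet)
Bit 1: prefix='11' -> emit 'b', reset
Bit 2: prefix='1' (no match yet)
Bit 3: prefix='11' -> emit 'b', reset
Bit 4: prefix='1' (no match yet)
Bit 5: prefix='10' -> emit 'd', reset
Bit 6: prefix='0' (no match yet)
Bit 7: prefix='00' (no match yet)
Bit 8: prefix='001' -> emit 'k', reset
Bit 9: prefix='0' (no match yet)
Bit 10: prefix='00' (no match yet)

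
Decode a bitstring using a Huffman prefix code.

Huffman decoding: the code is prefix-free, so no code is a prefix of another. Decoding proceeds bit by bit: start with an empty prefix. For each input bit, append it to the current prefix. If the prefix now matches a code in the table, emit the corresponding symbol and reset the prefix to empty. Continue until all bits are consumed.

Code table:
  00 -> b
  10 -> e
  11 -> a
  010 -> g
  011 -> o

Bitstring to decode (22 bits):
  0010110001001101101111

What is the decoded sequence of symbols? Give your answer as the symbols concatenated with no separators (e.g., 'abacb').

Bit 0: prefix='0' (no match yet)
Bit 1: prefix='00' -> emit 'b', reset
Bit 2: prefix='1' (no match yet)
Bit 3: prefix='10' -> emit 'e', reset
Bit 4: prefix='1' (no match yet)
Bit 5: prefix='11' -> emit 'a', reset
Bit 6: prefix='0' (no match yet)
Bit 7: prefix='00' -> emit 'b', reset
Bit 8: prefix='0' (no match yet)
Bit 9: prefix='01' (no match yet)
Bit 10: prefix='010' -> emit 'g', reset
Bit 11: prefix='0' (no match yet)
Bit 12: prefix='01' (no match yet)
Bit 13: prefix='011' -> emit 'o', reset
Bit 14: prefix='0' (no match yet)
Bit 15: prefix='01' (no match yet)
Bit 16: prefix='011' -> emit 'o', reset
Bit 17: prefix='0' (no match yet)
Bit 18: prefix='01' (no match yet)
Bit 19: prefix='011' -> emit 'o', reset
Bit 20: prefix='1' (no match yet)
Bit 21: prefix='11' -> emit 'a', reset

Answer: beabgoooa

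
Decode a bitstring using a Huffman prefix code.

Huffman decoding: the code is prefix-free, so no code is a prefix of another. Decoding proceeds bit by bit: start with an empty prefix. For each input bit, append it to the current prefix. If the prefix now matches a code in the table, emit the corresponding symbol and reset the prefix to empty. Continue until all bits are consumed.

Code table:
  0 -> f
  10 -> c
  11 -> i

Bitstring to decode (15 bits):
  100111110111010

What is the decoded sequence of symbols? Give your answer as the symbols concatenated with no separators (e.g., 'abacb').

Answer: cfiicicc

Derivation:
Bit 0: prefix='1' (no match yet)
Bit 1: prefix='10' -> emit 'c', reset
Bit 2: prefix='0' -> emit 'f', reset
Bit 3: prefix='1' (no match yet)
Bit 4: prefix='11' -> emit 'i', reset
Bit 5: prefix='1' (no match yet)
Bit 6: prefix='11' -> emit 'i', reset
Bit 7: prefix='1' (no match yet)
Bit 8: prefix='10' -> emit 'c', reset
Bit 9: prefix='1' (no match yet)
Bit 10: prefix='11' -> emit 'i', reset
Bit 11: prefix='1' (no match yet)
Bit 12: prefix='10' -> emit 'c', reset
Bit 13: prefix='1' (no match yet)
Bit 14: prefix='10' -> emit 'c', reset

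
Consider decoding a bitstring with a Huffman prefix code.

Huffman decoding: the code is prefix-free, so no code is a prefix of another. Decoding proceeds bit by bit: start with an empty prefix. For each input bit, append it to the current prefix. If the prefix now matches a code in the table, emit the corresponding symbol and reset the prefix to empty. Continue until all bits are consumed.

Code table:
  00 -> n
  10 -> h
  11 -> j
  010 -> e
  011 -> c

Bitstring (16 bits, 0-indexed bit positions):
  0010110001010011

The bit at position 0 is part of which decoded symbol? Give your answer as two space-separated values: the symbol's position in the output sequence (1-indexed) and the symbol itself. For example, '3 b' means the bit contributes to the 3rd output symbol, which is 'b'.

Bit 0: prefix='0' (no match yet)
Bit 1: prefix='00' -> emit 'n', reset
Bit 2: prefix='1' (no match yet)
Bit 3: prefix='10' -> emit 'h', reset
Bit 4: prefix='1' (no match yet)

Answer: 1 n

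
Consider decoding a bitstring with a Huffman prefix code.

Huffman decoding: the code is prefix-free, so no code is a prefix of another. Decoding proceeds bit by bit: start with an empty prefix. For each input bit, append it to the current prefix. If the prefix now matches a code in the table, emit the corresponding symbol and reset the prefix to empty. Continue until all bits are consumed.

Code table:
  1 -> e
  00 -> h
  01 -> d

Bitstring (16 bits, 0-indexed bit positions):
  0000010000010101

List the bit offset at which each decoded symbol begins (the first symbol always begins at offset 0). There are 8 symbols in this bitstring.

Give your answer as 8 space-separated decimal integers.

Answer: 0 2 4 6 8 10 12 14

Derivation:
Bit 0: prefix='0' (no match yet)
Bit 1: prefix='00' -> emit 'h', reset
Bit 2: prefix='0' (no match yet)
Bit 3: prefix='00' -> emit 'h', reset
Bit 4: prefix='0' (no match yet)
Bit 5: prefix='01' -> emit 'd', reset
Bit 6: prefix='0' (no match yet)
Bit 7: prefix='00' -> emit 'h', reset
Bit 8: prefix='0' (no match yet)
Bit 9: prefix='00' -> emit 'h', reset
Bit 10: prefix='0' (no match yet)
Bit 11: prefix='01' -> emit 'd', reset
Bit 12: prefix='0' (no match yet)
Bit 13: prefix='01' -> emit 'd', reset
Bit 14: prefix='0' (no match yet)
Bit 15: prefix='01' -> emit 'd', reset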